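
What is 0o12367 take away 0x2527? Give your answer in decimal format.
Convert 0o12367 (octal) → 1×4096 + 2×512 + 3×64 + 6×8 + 7 = 5367 (decimal)
Convert 0x2527 (hexadecimal) → 2×4096 + 5×256 + 2×16 + 7 = 9511 (decimal)
Compute 5367 - 9511 = -4144
-4144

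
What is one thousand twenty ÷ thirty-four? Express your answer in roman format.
Convert one thousand twenty (English words) → 1×1000 + 20 = 1020 (decimal)
Convert thirty-four (English words) → 34 (decimal)
Compute 1020 ÷ 34 = 30
Convert 30 (decimal) → 30 = 10 + 10 + 10 → XXX (Roman numeral)
XXX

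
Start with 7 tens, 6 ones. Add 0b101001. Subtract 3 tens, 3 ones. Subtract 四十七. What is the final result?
Convert 7 tens, 6 ones (place-value notation) → 7×10 + 6 = 76 (decimal)
Start: 76
Convert 0b101001 (binary) → 32 + 8 + 1 = 41 (decimal)
76 + 41 = 117
Convert 3 tens, 3 ones (place-value notation) → 3×10 + 3 = 33 (decimal)
117 - 33 = 84
Convert 四十七 (Chinese numeral) → 4×10 + 7 = 47 (decimal)
84 - 47 = 37
37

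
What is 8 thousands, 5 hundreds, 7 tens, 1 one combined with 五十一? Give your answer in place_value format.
Convert 8 thousands, 5 hundreds, 7 tens, 1 one (place-value notation) → 8×1000 + 5×100 + 7×10 + 1 = 8571 (decimal)
Convert 五十一 (Chinese numeral) → 5×10 + 1 = 51 (decimal)
Compute 8571 + 51 = 8622
Convert 8622 (decimal) → 8622 = 8×1000 + 6×100 + 2×10 + 2 → 8 thousands, 6 hundreds, 2 tens, 2 ones (place-value notation)
8 thousands, 6 hundreds, 2 tens, 2 ones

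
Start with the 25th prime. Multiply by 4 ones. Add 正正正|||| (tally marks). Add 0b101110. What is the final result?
Convert the 25th prime (prime index) → 97 (decimal)
Start: 97
Convert 4 ones (place-value notation) → 4 (decimal)
97 × 4 = 388
Convert 正正正|||| (tally marks) → 5 + 5 + 5 + 4 = 19 (decimal)
388 + 19 = 407
Convert 0b101110 (binary) → 32 + 8 + 4 + 2 = 46 (decimal)
407 + 46 = 453
453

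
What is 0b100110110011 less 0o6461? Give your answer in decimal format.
Convert 0b100110110011 (binary) → 2048 + 256 + 128 + 32 + 16 + 2 + 1 = 2483 (decimal)
Convert 0o6461 (octal) → 6×512 + 4×64 + 6×8 + 1 = 3377 (decimal)
Compute 2483 - 3377 = -894
-894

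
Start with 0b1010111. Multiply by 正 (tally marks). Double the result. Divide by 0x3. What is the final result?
Convert 0b1010111 (binary) → 64 + 16 + 4 + 2 + 1 = 87 (decimal)
Start: 87
Convert 正 (tally marks) → 5 (decimal)
87 × 5 = 435
435 × 2 = 870
Convert 0x3 (hexadecimal) → 3 (decimal)
870 ÷ 3 = 290
290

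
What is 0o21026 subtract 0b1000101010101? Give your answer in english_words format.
Convert 0o21026 (octal) → 2×4096 + 1×512 + 2×8 + 6 = 8726 (decimal)
Convert 0b1000101010101 (binary) → 4096 + 256 + 64 + 16 + 4 + 1 = 4437 (decimal)
Compute 8726 - 4437 = 4289
Convert 4289 (decimal) → 4289 = 4×1000 + 2×100 + 89 → four thousand two hundred eighty-nine (English words)
four thousand two hundred eighty-nine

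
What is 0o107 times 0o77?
Convert 0o107 (octal) → 1×64 + 7 = 71 (decimal)
Convert 0o77 (octal) → 7×8 + 7 = 63 (decimal)
Compute 71 × 63 = 4473
4473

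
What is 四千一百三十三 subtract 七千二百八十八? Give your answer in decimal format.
Convert 四千一百三十三 (Chinese numeral) → 4×1000 + 1×100 + 3×10 + 3 = 4133 (decimal)
Convert 七千二百八十八 (Chinese numeral) → 7×1000 + 2×100 + 8×10 + 8 = 7288 (decimal)
Compute 4133 - 7288 = -3155
-3155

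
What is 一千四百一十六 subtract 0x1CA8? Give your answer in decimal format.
Convert 一千四百一十六 (Chinese numeral) → 1×1000 + 4×100 + 1×10 + 6 = 1416 (decimal)
Convert 0x1CA8 (hexadecimal) → 1×4096 + 12×256 + 10×16 + 8 = 7336 (decimal)
Compute 1416 - 7336 = -5920
-5920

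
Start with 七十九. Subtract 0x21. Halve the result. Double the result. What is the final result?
Convert 七十九 (Chinese numeral) → 7×10 + 9 = 79 (decimal)
Start: 79
Convert 0x21 (hexadecimal) → 2×16 + 1 = 33 (decimal)
79 - 33 = 46
46 ÷ 2 = 23
23 × 2 = 46
46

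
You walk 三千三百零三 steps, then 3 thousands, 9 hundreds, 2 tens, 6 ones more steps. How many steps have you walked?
Convert 三千三百零三 (Chinese numeral) → 3×1000 + 3×100 + 3 = 3303 (decimal)
Convert 3 thousands, 9 hundreds, 2 tens, 6 ones (place-value notation) → 3×1000 + 9×100 + 2×10 + 6 = 3926 (decimal)
Compute 3303 + 3926 = 7229
7229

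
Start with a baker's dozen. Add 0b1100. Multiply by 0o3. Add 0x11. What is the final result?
Convert a baker's dozen (colloquial) → 13 (decimal)
Start: 13
Convert 0b1100 (binary) → 8 + 4 = 12 (decimal)
13 + 12 = 25
Convert 0o3 (octal) → 3 (decimal)
25 × 3 = 75
Convert 0x11 (hexadecimal) → 1×16 + 1 = 17 (decimal)
75 + 17 = 92
92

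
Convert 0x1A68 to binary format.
Convert 0x1A68 (hexadecimal) → 1×4096 + 10×256 + 6×16 + 8 = 6760 (decimal)
Convert 6760 (decimal) → 6760 = 4096 + 2048 + 512 + 64 + 32 + 8 → 0b1101001101000 (binary)
0b1101001101000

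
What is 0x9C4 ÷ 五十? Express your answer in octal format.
Convert 0x9C4 (hexadecimal) → 9×256 + 12×16 + 4 = 2500 (decimal)
Convert 五十 (Chinese numeral) → 5×10 = 50 (decimal)
Compute 2500 ÷ 50 = 50
Convert 50 (decimal) → 50 = 6×8 + 2 → 0o62 (octal)
0o62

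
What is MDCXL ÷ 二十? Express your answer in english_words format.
Convert MDCXL (Roman numeral) → 1000 + 500 + 100 + 40 = 1640 (decimal)
Convert 二十 (Chinese numeral) → 2×10 = 20 (decimal)
Compute 1640 ÷ 20 = 82
Convert 82 (decimal) → eighty-two (English words)
eighty-two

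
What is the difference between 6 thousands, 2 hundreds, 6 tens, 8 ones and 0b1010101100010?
Convert 6 thousands, 2 hundreds, 6 tens, 8 ones (place-value notation) → 6×1000 + 2×100 + 6×10 + 8 = 6268 (decimal)
Convert 0b1010101100010 (binary) → 4096 + 1024 + 256 + 64 + 32 + 2 = 5474 (decimal)
Difference: |6268 - 5474| = 794
794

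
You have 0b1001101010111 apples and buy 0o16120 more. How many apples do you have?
Convert 0b1001101010111 (binary) → 4096 + 512 + 256 + 64 + 16 + 4 + 2 + 1 = 4951 (decimal)
Convert 0o16120 (octal) → 1×4096 + 6×512 + 1×64 + 2×8 = 7248 (decimal)
Compute 4951 + 7248 = 12199
12199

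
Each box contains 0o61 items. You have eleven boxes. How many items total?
Convert 0o61 (octal) → 6×8 + 1 = 49 (decimal)
Convert eleven (English words) → 11 (decimal)
Compute 49 × 11 = 539
539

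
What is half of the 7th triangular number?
The 7th triangular number = 7×8/2 = 28
Compute 28 ÷ 2 = 14
14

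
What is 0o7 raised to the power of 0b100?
Convert 0o7 (octal) → 7 (decimal)
Convert 0b100 (binary) → 4 (decimal)
Compute 7 ^ 4 = 2401
2401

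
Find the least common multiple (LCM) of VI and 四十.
Convert VI (Roman numeral) → 5 + 1 = 6 (decimal)
Convert 四十 (Chinese numeral) → 4×10 = 40 (decimal)
Compute lcm(6, 40) = 120
120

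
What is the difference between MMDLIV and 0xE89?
Convert MMDLIV (Roman numeral) → 1000 + 1000 + 500 + 50 + 4 = 2554 (decimal)
Convert 0xE89 (hexadecimal) → 14×256 + 8×16 + 9 = 3721 (decimal)
Difference: |2554 - 3721| = 1167
1167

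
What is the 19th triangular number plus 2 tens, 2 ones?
The 19th triangular number = 19×20/2 = 190
Convert 2 tens, 2 ones (place-value notation) → 2×10 + 2 = 22 (decimal)
Compute 190 + 22 = 212
212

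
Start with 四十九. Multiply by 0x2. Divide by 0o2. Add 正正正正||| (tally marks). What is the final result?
Convert 四十九 (Chinese numeral) → 4×10 + 9 = 49 (decimal)
Start: 49
Convert 0x2 (hexadecimal) → 2 (decimal)
49 × 2 = 98
Convert 0o2 (octal) → 2 (decimal)
98 ÷ 2 = 49
Convert 正正正正||| (tally marks) → 5 + 5 + 5 + 5 + 3 = 23 (decimal)
49 + 23 = 72
72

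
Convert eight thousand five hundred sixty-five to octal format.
Convert eight thousand five hundred sixty-five (English words) → 8×1000 + 5×100 + 65 = 8565 (decimal)
Convert 8565 (decimal) → 8565 = 2×4096 + 5×64 + 6×8 + 5 → 0o20565 (octal)
0o20565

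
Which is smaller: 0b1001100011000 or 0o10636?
Convert 0b1001100011000 (binary) → 4096 + 512 + 256 + 16 + 8 = 4888 (decimal)
Convert 0o10636 (octal) → 1×4096 + 6×64 + 3×8 + 6 = 4510 (decimal)
Compare 4888 vs 4510: smaller = 4510
4510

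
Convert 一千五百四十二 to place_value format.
Convert 一千五百四十二 (Chinese numeral) → 1×1000 + 5×100 + 4×10 + 2 = 1542 (decimal)
Convert 1542 (decimal) → 1542 = 1×1000 + 5×100 + 4×10 + 2 → 1 thousand, 5 hundreds, 4 tens, 2 ones (place-value notation)
1 thousand, 5 hundreds, 4 tens, 2 ones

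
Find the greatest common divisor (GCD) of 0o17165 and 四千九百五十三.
Convert 0o17165 (octal) → 1×4096 + 7×512 + 1×64 + 6×8 + 5 = 7797 (decimal)
Convert 四千九百五十三 (Chinese numeral) → 4×1000 + 9×100 + 5×10 + 3 = 4953 (decimal)
Compute gcd(7797, 4953) = 3
3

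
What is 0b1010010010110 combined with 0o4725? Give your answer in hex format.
Convert 0b1010010010110 (binary) → 4096 + 1024 + 128 + 16 + 4 + 2 = 5270 (decimal)
Convert 0o4725 (octal) → 4×512 + 7×64 + 2×8 + 5 = 2517 (decimal)
Compute 5270 + 2517 = 7787
Convert 7787 (decimal) → 7787 = 1×4096 + 14×256 + 6×16 + 11 → 0x1E6B (hexadecimal)
0x1E6B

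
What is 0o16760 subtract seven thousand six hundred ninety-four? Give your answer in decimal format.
Convert 0o16760 (octal) → 1×4096 + 6×512 + 7×64 + 6×8 = 7664 (decimal)
Convert seven thousand six hundred ninety-four (English words) → 7×1000 + 6×100 + 94 = 7694 (decimal)
Compute 7664 - 7694 = -30
-30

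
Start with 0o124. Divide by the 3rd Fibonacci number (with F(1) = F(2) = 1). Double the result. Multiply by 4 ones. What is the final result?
Convert 0o124 (octal) → 1×64 + 2×8 + 4 = 84 (decimal)
Start: 84
Convert the 3rd Fibonacci number (with F(1) = F(2) = 1) (Fibonacci index) → 1, 1, 2 → 2 (decimal)
84 ÷ 2 = 42
42 × 2 = 84
Convert 4 ones (place-value notation) → 4 (decimal)
84 × 4 = 336
336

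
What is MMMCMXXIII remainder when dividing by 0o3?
Convert MMMCMXXIII (Roman numeral) → 1000 + 1000 + 1000 + 900 + 10 + 10 + 1 + 1 + 1 = 3923 (decimal)
Convert 0o3 (octal) → 3 (decimal)
Compute 3923 mod 3 = 2
2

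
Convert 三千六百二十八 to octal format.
Convert 三千六百二十八 (Chinese numeral) → 3×1000 + 6×100 + 2×10 + 8 = 3628 (decimal)
Convert 3628 (decimal) → 3628 = 7×512 + 5×8 + 4 → 0o7054 (octal)
0o7054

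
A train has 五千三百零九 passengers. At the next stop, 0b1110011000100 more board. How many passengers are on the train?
Convert 五千三百零九 (Chinese numeral) → 5×1000 + 3×100 + 9 = 5309 (decimal)
Convert 0b1110011000100 (binary) → 4096 + 2048 + 1024 + 128 + 64 + 4 = 7364 (decimal)
Compute 5309 + 7364 = 12673
12673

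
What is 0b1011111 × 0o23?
Convert 0b1011111 (binary) → 64 + 16 + 8 + 4 + 2 + 1 = 95 (decimal)
Convert 0o23 (octal) → 2×8 + 3 = 19 (decimal)
Compute 95 × 19 = 1805
1805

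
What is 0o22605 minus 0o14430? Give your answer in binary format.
Convert 0o22605 (octal) → 2×4096 + 2×512 + 6×64 + 5 = 9605 (decimal)
Convert 0o14430 (octal) → 1×4096 + 4×512 + 4×64 + 3×8 = 6424 (decimal)
Compute 9605 - 6424 = 3181
Convert 3181 (decimal) → 3181 = 2048 + 1024 + 64 + 32 + 8 + 4 + 1 → 0b110001101101 (binary)
0b110001101101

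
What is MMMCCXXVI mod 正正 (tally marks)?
Convert MMMCCXXVI (Roman numeral) → 1000 + 1000 + 1000 + 100 + 100 + 10 + 10 + 5 + 1 = 3226 (decimal)
Convert 正正 (tally marks) → 5 + 5 = 10 (decimal)
Compute 3226 mod 10 = 6
6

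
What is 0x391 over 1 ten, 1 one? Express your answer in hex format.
Convert 0x391 (hexadecimal) → 3×256 + 9×16 + 1 = 913 (decimal)
Convert 1 ten, 1 one (place-value notation) → 1×10 + 1 = 11 (decimal)
Compute 913 ÷ 11 = 83
Convert 83 (decimal) → 83 = 5×16 + 3 → 0x53 (hexadecimal)
0x53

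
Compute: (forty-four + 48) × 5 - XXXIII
Convert forty-four (English words) → 44 (decimal)
Convert XXXIII (Roman numeral) → 10 + 10 + 10 + 1 + 1 + 1 = 33 (decimal)
Expression in decimal: (44 + 48) × 5 - 33
Parentheses first: 44 + 48 = 92
Multiply: 92 × 5 = 460
Subtract: 460 - 33 = 427
427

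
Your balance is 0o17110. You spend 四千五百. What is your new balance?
Convert 0o17110 (octal) → 1×4096 + 7×512 + 1×64 + 1×8 = 7752 (decimal)
Convert 四千五百 (Chinese numeral) → 4×1000 + 5×100 = 4500 (decimal)
Compute 7752 - 4500 = 3252
3252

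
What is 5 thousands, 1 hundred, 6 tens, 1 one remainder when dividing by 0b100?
Convert 5 thousands, 1 hundred, 6 tens, 1 one (place-value notation) → 5×1000 + 1×100 + 6×10 + 1 = 5161 (decimal)
Convert 0b100 (binary) → 4 (decimal)
Compute 5161 mod 4 = 1
1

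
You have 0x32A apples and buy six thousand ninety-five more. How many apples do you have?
Convert 0x32A (hexadecimal) → 3×256 + 2×16 + 10 = 810 (decimal)
Convert six thousand ninety-five (English words) → 6×1000 + 95 = 6095 (decimal)
Compute 810 + 6095 = 6905
6905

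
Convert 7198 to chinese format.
Convert 7198 (decimal) → 7198 = 7×1000 + 1×100 + 9×10 + 8 → 七千一百九十八 (Chinese numeral)
七千一百九十八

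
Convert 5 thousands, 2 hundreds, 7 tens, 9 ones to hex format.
Convert 5 thousands, 2 hundreds, 7 tens, 9 ones (place-value notation) → 5×1000 + 2×100 + 7×10 + 9 = 5279 (decimal)
Convert 5279 (decimal) → 5279 = 1×4096 + 4×256 + 9×16 + 15 → 0x149F (hexadecimal)
0x149F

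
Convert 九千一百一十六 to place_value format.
Convert 九千一百一十六 (Chinese numeral) → 9×1000 + 1×100 + 1×10 + 6 = 9116 (decimal)
Convert 9116 (decimal) → 9116 = 9×1000 + 1×100 + 1×10 + 6 → 9 thousands, 1 hundred, 1 ten, 6 ones (place-value notation)
9 thousands, 1 hundred, 1 ten, 6 ones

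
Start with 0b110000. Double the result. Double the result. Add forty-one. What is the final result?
Convert 0b110000 (binary) → 32 + 16 = 48 (decimal)
Start: 48
48 × 2 = 96
96 × 2 = 192
Convert forty-one (English words) → 41 (decimal)
192 + 41 = 233
233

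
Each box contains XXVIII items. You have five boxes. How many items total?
Convert XXVIII (Roman numeral) → 10 + 10 + 5 + 1 + 1 + 1 = 28 (decimal)
Convert five (English words) → 5 (decimal)
Compute 28 × 5 = 140
140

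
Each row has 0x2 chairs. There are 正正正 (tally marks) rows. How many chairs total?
Convert 0x2 (hexadecimal) → 2 (decimal)
Convert 正正正 (tally marks) → 5 + 5 + 5 = 15 (decimal)
Compute 2 × 15 = 30
30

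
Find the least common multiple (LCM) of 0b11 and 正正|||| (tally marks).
Convert 0b11 (binary) → 2 + 1 = 3 (decimal)
Convert 正正|||| (tally marks) → 5 + 5 + 4 = 14 (decimal)
Compute lcm(3, 14) = 42
42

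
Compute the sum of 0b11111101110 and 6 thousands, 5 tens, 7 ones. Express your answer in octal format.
Convert 0b11111101110 (binary) → 1024 + 512 + 256 + 128 + 64 + 32 + 8 + 4 + 2 = 2030 (decimal)
Convert 6 thousands, 5 tens, 7 ones (place-value notation) → 6×1000 + 5×10 + 7 = 6057 (decimal)
Compute 2030 + 6057 = 8087
Convert 8087 (decimal) → 8087 = 1×4096 + 7×512 + 6×64 + 2×8 + 7 → 0o17627 (octal)
0o17627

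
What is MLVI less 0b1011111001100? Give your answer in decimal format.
Convert MLVI (Roman numeral) → 1000 + 50 + 5 + 1 = 1056 (decimal)
Convert 0b1011111001100 (binary) → 4096 + 1024 + 512 + 256 + 128 + 64 + 8 + 4 = 6092 (decimal)
Compute 1056 - 6092 = -5036
-5036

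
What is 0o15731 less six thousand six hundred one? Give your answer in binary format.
Convert 0o15731 (octal) → 1×4096 + 5×512 + 7×64 + 3×8 + 1 = 7129 (decimal)
Convert six thousand six hundred one (English words) → 6×1000 + 6×100 + 1 = 6601 (decimal)
Compute 7129 - 6601 = 528
Convert 528 (decimal) → 528 = 512 + 16 → 0b1000010000 (binary)
0b1000010000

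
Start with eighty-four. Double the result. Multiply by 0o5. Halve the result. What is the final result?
Convert eighty-four (English words) → 84 (decimal)
Start: 84
84 × 2 = 168
Convert 0o5 (octal) → 5 (decimal)
168 × 5 = 840
840 ÷ 2 = 420
420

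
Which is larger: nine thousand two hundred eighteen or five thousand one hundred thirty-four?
Convert nine thousand two hundred eighteen (English words) → 9×1000 + 2×100 + 18 = 9218 (decimal)
Convert five thousand one hundred thirty-four (English words) → 5×1000 + 1×100 + 34 = 5134 (decimal)
Compare 9218 vs 5134: larger = 9218
9218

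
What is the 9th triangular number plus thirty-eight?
The 9th triangular number = 9×10/2 = 45
Convert thirty-eight (English words) → 38 (decimal)
Compute 45 + 38 = 83
83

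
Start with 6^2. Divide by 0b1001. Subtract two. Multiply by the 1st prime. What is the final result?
Convert 6^2 (power) → 36 (decimal)
Start: 36
Convert 0b1001 (binary) → 8 + 1 = 9 (decimal)
36 ÷ 9 = 4
Convert two (English words) → 2 (decimal)
4 - 2 = 2
Convert the 1st prime (prime index) → 2 (decimal)
2 × 2 = 4
4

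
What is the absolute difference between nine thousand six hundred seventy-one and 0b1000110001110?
Convert nine thousand six hundred seventy-one (English words) → 9×1000 + 6×100 + 71 = 9671 (decimal)
Convert 0b1000110001110 (binary) → 4096 + 256 + 128 + 8 + 4 + 2 = 4494 (decimal)
Compute |9671 - 4494| = 5177
5177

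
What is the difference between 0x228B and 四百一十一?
Convert 0x228B (hexadecimal) → 2×4096 + 2×256 + 8×16 + 11 = 8843 (decimal)
Convert 四百一十一 (Chinese numeral) → 4×100 + 1×10 + 1 = 411 (decimal)
Difference: |8843 - 411| = 8432
8432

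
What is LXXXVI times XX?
Convert LXXXVI (Roman numeral) → 50 + 10 + 10 + 10 + 5 + 1 = 86 (decimal)
Convert XX (Roman numeral) → 10 + 10 = 20 (decimal)
Compute 86 × 20 = 1720
1720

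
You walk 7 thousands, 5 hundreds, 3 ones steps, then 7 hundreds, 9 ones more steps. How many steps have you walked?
Convert 7 thousands, 5 hundreds, 3 ones (place-value notation) → 7×1000 + 5×100 + 3 = 7503 (decimal)
Convert 7 hundreds, 9 ones (place-value notation) → 7×100 + 9 = 709 (decimal)
Compute 7503 + 709 = 8212
8212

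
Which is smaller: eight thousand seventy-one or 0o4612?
Convert eight thousand seventy-one (English words) → 8×1000 + 71 = 8071 (decimal)
Convert 0o4612 (octal) → 4×512 + 6×64 + 1×8 + 2 = 2442 (decimal)
Compare 8071 vs 2442: smaller = 2442
2442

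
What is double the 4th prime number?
The 4th prime number = 7
Compute 7 × 2 = 14
14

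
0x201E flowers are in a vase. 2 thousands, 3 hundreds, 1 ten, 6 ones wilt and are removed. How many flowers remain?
Convert 0x201E (hexadecimal) → 2×4096 + 1×16 + 14 = 8222 (decimal)
Convert 2 thousands, 3 hundreds, 1 ten, 6 ones (place-value notation) → 2×1000 + 3×100 + 1×10 + 6 = 2316 (decimal)
Compute 8222 - 2316 = 5906
5906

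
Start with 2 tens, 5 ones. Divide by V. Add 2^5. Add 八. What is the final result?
Convert 2 tens, 5 ones (place-value notation) → 2×10 + 5 = 25 (decimal)
Start: 25
Convert V (Roman numeral) → 5 (decimal)
25 ÷ 5 = 5
Convert 2^5 (power) → 32 (decimal)
5 + 32 = 37
Convert 八 (Chinese numeral) → 8 (decimal)
37 + 8 = 45
45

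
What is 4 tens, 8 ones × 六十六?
Convert 4 tens, 8 ones (place-value notation) → 4×10 + 8 = 48 (decimal)
Convert 六十六 (Chinese numeral) → 6×10 + 6 = 66 (decimal)
Compute 48 × 66 = 3168
3168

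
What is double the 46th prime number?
The 46th prime number = 199
Compute 199 × 2 = 398
398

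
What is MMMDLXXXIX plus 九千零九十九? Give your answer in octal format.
Convert MMMDLXXXIX (Roman numeral) → 1000 + 1000 + 1000 + 500 + 50 + 10 + 10 + 10 + 9 = 3589 (decimal)
Convert 九千零九十九 (Chinese numeral) → 9×1000 + 9×10 + 9 = 9099 (decimal)
Compute 3589 + 9099 = 12688
Convert 12688 (decimal) → 12688 = 3×4096 + 6×64 + 2×8 → 0o30620 (octal)
0o30620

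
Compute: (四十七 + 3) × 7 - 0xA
Convert 四十七 (Chinese numeral) → 4×10 + 7 = 47 (decimal)
Convert 0xA (hexadecimal) → 10 (decimal)
Expression in decimal: (47 + 3) × 7 - 10
Parentheses first: 47 + 3 = 50
Multiply: 50 × 7 = 350
Subtract: 350 - 10 = 340
340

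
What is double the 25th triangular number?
The 25th triangular number = 25×26/2 = 325
Compute 325 × 2 = 650
650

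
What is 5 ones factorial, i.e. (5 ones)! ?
Convert 5 ones (place-value notation) → 5 (decimal)
Compute 5! = 120
120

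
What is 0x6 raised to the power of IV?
Convert 0x6 (hexadecimal) → 6 (decimal)
Convert IV (Roman numeral) → 4 (decimal)
Compute 6 ^ 4 = 1296
1296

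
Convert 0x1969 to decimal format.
Convert 0x1969 (hexadecimal) → 1×4096 + 9×256 + 6×16 + 9 = 6505 (decimal)
6505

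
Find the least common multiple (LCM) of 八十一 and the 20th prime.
Convert 八十一 (Chinese numeral) → 8×10 + 1 = 81 (decimal)
Convert the 20th prime (prime index) → 71 (decimal)
Compute lcm(81, 71) = 5751
5751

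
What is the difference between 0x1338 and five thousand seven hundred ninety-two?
Convert 0x1338 (hexadecimal) → 1×4096 + 3×256 + 3×16 + 8 = 4920 (decimal)
Convert five thousand seven hundred ninety-two (English words) → 5×1000 + 7×100 + 92 = 5792 (decimal)
Difference: |4920 - 5792| = 872
872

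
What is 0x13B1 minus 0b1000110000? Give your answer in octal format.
Convert 0x13B1 (hexadecimal) → 1×4096 + 3×256 + 11×16 + 1 = 5041 (decimal)
Convert 0b1000110000 (binary) → 512 + 32 + 16 = 560 (decimal)
Compute 5041 - 560 = 4481
Convert 4481 (decimal) → 4481 = 1×4096 + 6×64 + 1 → 0o10601 (octal)
0o10601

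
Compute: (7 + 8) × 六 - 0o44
Convert 六 (Chinese numeral) → 6 (decimal)
Convert 0o44 (octal) → 4×8 + 4 = 36 (decimal)
Expression in decimal: (7 + 8) × 6 - 36
Parentheses first: 7 + 8 = 15
Multiply: 15 × 6 = 90
Subtract: 90 - 36 = 54
54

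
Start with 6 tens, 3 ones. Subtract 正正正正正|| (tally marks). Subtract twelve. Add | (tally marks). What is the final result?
Convert 6 tens, 3 ones (place-value notation) → 6×10 + 3 = 63 (decimal)
Start: 63
Convert 正正正正正|| (tally marks) → 5 + 5 + 5 + 5 + 5 + 2 = 27 (decimal)
63 - 27 = 36
Convert twelve (English words) → 12 (decimal)
36 - 12 = 24
Convert | (tally marks) → 1 (decimal)
24 + 1 = 25
25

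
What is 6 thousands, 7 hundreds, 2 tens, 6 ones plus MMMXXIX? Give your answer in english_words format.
Convert 6 thousands, 7 hundreds, 2 tens, 6 ones (place-value notation) → 6×1000 + 7×100 + 2×10 + 6 = 6726 (decimal)
Convert MMMXXIX (Roman numeral) → 1000 + 1000 + 1000 + 10 + 10 + 9 = 3029 (decimal)
Compute 6726 + 3029 = 9755
Convert 9755 (decimal) → 9755 = 9×1000 + 7×100 + 55 → nine thousand seven hundred fifty-five (English words)
nine thousand seven hundred fifty-five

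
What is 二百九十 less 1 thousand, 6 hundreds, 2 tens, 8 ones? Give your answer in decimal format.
Convert 二百九十 (Chinese numeral) → 2×100 + 9×10 = 290 (decimal)
Convert 1 thousand, 6 hundreds, 2 tens, 8 ones (place-value notation) → 1×1000 + 6×100 + 2×10 + 8 = 1628 (decimal)
Compute 290 - 1628 = -1338
-1338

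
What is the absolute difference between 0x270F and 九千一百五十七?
Convert 0x270F (hexadecimal) → 2×4096 + 7×256 + 15 = 9999 (decimal)
Convert 九千一百五十七 (Chinese numeral) → 9×1000 + 1×100 + 5×10 + 7 = 9157 (decimal)
Compute |9999 - 9157| = 842
842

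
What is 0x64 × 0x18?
Convert 0x64 (hexadecimal) → 6×16 + 4 = 100 (decimal)
Convert 0x18 (hexadecimal) → 1×16 + 8 = 24 (decimal)
Compute 100 × 24 = 2400
2400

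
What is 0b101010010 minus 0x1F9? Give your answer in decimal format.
Convert 0b101010010 (binary) → 256 + 64 + 16 + 2 = 338 (decimal)
Convert 0x1F9 (hexadecimal) → 1×256 + 15×16 + 9 = 505 (decimal)
Compute 338 - 505 = -167
-167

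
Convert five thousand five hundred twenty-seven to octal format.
Convert five thousand five hundred twenty-seven (English words) → 5×1000 + 5×100 + 27 = 5527 (decimal)
Convert 5527 (decimal) → 5527 = 1×4096 + 2×512 + 6×64 + 2×8 + 7 → 0o12627 (octal)
0o12627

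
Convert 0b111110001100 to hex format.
Convert 0b111110001100 (binary) → 2048 + 1024 + 512 + 256 + 128 + 8 + 4 = 3980 (decimal)
Convert 3980 (decimal) → 3980 = 15×256 + 8×16 + 12 → 0xF8C (hexadecimal)
0xF8C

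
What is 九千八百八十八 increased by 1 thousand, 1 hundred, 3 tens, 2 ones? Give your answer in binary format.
Convert 九千八百八十八 (Chinese numeral) → 9×1000 + 8×100 + 8×10 + 8 = 9888 (decimal)
Convert 1 thousand, 1 hundred, 3 tens, 2 ones (place-value notation) → 1×1000 + 1×100 + 3×10 + 2 = 1132 (decimal)
Compute 9888 + 1132 = 11020
Convert 11020 (decimal) → 11020 = 8192 + 2048 + 512 + 256 + 8 + 4 → 0b10101100001100 (binary)
0b10101100001100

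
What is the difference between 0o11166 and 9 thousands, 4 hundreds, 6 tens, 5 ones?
Convert 0o11166 (octal) → 1×4096 + 1×512 + 1×64 + 6×8 + 6 = 4726 (decimal)
Convert 9 thousands, 4 hundreds, 6 tens, 5 ones (place-value notation) → 9×1000 + 4×100 + 6×10 + 5 = 9465 (decimal)
Difference: |4726 - 9465| = 4739
4739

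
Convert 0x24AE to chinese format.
Convert 0x24AE (hexadecimal) → 2×4096 + 4×256 + 10×16 + 14 = 9390 (decimal)
Convert 9390 (decimal) → 9390 = 9×1000 + 3×100 + 9×10 → 九千三百九十 (Chinese numeral)
九千三百九十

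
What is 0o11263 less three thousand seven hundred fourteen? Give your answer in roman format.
Convert 0o11263 (octal) → 1×4096 + 1×512 + 2×64 + 6×8 + 3 = 4787 (decimal)
Convert three thousand seven hundred fourteen (English words) → 3×1000 + 7×100 + 14 = 3714 (decimal)
Compute 4787 - 3714 = 1073
Convert 1073 (decimal) → 1073 = 1000 + 50 + 10 + 10 + 1 + 1 + 1 → MLXXIII (Roman numeral)
MLXXIII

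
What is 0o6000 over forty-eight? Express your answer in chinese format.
Convert 0o6000 (octal) → 6×512 = 3072 (decimal)
Convert forty-eight (English words) → 48 (decimal)
Compute 3072 ÷ 48 = 64
Convert 64 (decimal) → 64 = 6×10 + 4 → 六十四 (Chinese numeral)
六十四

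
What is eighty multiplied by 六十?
Convert eighty (English words) → 80 (decimal)
Convert 六十 (Chinese numeral) → 6×10 = 60 (decimal)
Compute 80 × 60 = 4800
4800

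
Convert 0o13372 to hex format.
Convert 0o13372 (octal) → 1×4096 + 3×512 + 3×64 + 7×8 + 2 = 5882 (decimal)
Convert 5882 (decimal) → 5882 = 1×4096 + 6×256 + 15×16 + 10 → 0x16FA (hexadecimal)
0x16FA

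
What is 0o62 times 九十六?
Convert 0o62 (octal) → 6×8 + 2 = 50 (decimal)
Convert 九十六 (Chinese numeral) → 9×10 + 6 = 96 (decimal)
Compute 50 × 96 = 4800
4800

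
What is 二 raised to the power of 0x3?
Convert 二 (Chinese numeral) → 2 (decimal)
Convert 0x3 (hexadecimal) → 3 (decimal)
Compute 2 ^ 3 = 8
8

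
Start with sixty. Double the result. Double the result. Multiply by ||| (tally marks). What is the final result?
Convert sixty (English words) → 60 (decimal)
Start: 60
60 × 2 = 120
120 × 2 = 240
Convert ||| (tally marks) → 3 (decimal)
240 × 3 = 720
720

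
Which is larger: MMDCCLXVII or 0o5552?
Convert MMDCCLXVII (Roman numeral) → 1000 + 1000 + 500 + 100 + 100 + 50 + 10 + 5 + 1 + 1 = 2767 (decimal)
Convert 0o5552 (octal) → 5×512 + 5×64 + 5×8 + 2 = 2922 (decimal)
Compare 2767 vs 2922: larger = 2922
2922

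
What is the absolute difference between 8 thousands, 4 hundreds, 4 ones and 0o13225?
Convert 8 thousands, 4 hundreds, 4 ones (place-value notation) → 8×1000 + 4×100 + 4 = 8404 (decimal)
Convert 0o13225 (octal) → 1×4096 + 3×512 + 2×64 + 2×8 + 5 = 5781 (decimal)
Compute |8404 - 5781| = 2623
2623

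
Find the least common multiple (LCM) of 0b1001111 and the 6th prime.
Convert 0b1001111 (binary) → 64 + 8 + 4 + 2 + 1 = 79 (decimal)
Convert the 6th prime (prime index) → 13 (decimal)
Compute lcm(79, 13) = 1027
1027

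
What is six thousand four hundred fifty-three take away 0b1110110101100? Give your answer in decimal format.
Convert six thousand four hundred fifty-three (English words) → 6×1000 + 4×100 + 53 = 6453 (decimal)
Convert 0b1110110101100 (binary) → 4096 + 2048 + 1024 + 256 + 128 + 32 + 8 + 4 = 7596 (decimal)
Compute 6453 - 7596 = -1143
-1143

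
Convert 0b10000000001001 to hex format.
Convert 0b10000000001001 (binary) → 8192 + 8 + 1 = 8201 (decimal)
Convert 8201 (decimal) → 8201 = 2×4096 + 9 → 0x2009 (hexadecimal)
0x2009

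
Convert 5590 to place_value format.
Convert 5590 (decimal) → 5590 = 5×1000 + 5×100 + 9×10 → 5 thousands, 5 hundreds, 9 tens (place-value notation)
5 thousands, 5 hundreds, 9 tens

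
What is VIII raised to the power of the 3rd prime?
Convert VIII (Roman numeral) → 5 + 1 + 1 + 1 = 8 (decimal)
Convert the 3rd prime (prime index) → 5 (decimal)
Compute 8 ^ 5 = 32768
32768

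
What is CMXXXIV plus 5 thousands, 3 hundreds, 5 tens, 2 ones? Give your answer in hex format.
Convert CMXXXIV (Roman numeral) → 900 + 10 + 10 + 10 + 4 = 934 (decimal)
Convert 5 thousands, 3 hundreds, 5 tens, 2 ones (place-value notation) → 5×1000 + 3×100 + 5×10 + 2 = 5352 (decimal)
Compute 934 + 5352 = 6286
Convert 6286 (decimal) → 6286 = 1×4096 + 8×256 + 8×16 + 14 → 0x188E (hexadecimal)
0x188E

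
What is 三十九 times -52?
Convert 三十九 (Chinese numeral) → 3×10 + 9 = 39 (decimal)
Compute 39 × -52 = -2028
-2028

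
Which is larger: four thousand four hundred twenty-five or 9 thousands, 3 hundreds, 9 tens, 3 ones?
Convert four thousand four hundred twenty-five (English words) → 4×1000 + 4×100 + 25 = 4425 (decimal)
Convert 9 thousands, 3 hundreds, 9 tens, 3 ones (place-value notation) → 9×1000 + 3×100 + 9×10 + 3 = 9393 (decimal)
Compare 4425 vs 9393: larger = 9393
9393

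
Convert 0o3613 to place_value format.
Convert 0o3613 (octal) → 3×512 + 6×64 + 1×8 + 3 = 1931 (decimal)
Convert 1931 (decimal) → 1931 = 1×1000 + 9×100 + 3×10 + 1 → 1 thousand, 9 hundreds, 3 tens, 1 one (place-value notation)
1 thousand, 9 hundreds, 3 tens, 1 one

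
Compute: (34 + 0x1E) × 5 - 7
Convert 0x1E (hexadecimal) → 1×16 + 14 = 30 (decimal)
Expression in decimal: (34 + 30) × 5 - 7
Parentheses first: 34 + 30 = 64
Multiply: 64 × 5 = 320
Subtract: 320 - 7 = 313
313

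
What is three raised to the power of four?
Convert three (English words) → 3 (decimal)
Convert four (English words) → 4 (decimal)
Compute 3 ^ 4 = 81
81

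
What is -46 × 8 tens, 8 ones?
Convert 8 tens, 8 ones (place-value notation) → 8×10 + 8 = 88 (decimal)
Compute -46 × 88 = -4048
-4048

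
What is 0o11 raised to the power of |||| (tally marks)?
Convert 0o11 (octal) → 1×8 + 1 = 9 (decimal)
Convert |||| (tally marks) → 4 (decimal)
Compute 9 ^ 4 = 6561
6561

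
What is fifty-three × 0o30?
Convert fifty-three (English words) → 53 (decimal)
Convert 0o30 (octal) → 3×8 = 24 (decimal)
Compute 53 × 24 = 1272
1272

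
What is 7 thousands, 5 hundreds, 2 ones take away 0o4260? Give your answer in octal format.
Convert 7 thousands, 5 hundreds, 2 ones (place-value notation) → 7×1000 + 5×100 + 2 = 7502 (decimal)
Convert 0o4260 (octal) → 4×512 + 2×64 + 6×8 = 2224 (decimal)
Compute 7502 - 2224 = 5278
Convert 5278 (decimal) → 5278 = 1×4096 + 2×512 + 2×64 + 3×8 + 6 → 0o12236 (octal)
0o12236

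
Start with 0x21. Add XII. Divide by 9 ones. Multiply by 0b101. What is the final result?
Convert 0x21 (hexadecimal) → 2×16 + 1 = 33 (decimal)
Start: 33
Convert XII (Roman numeral) → 10 + 1 + 1 = 12 (decimal)
33 + 12 = 45
Convert 9 ones (place-value notation) → 9 (decimal)
45 ÷ 9 = 5
Convert 0b101 (binary) → 4 + 1 = 5 (decimal)
5 × 5 = 25
25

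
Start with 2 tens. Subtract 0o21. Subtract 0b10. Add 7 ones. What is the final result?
Convert 2 tens (place-value notation) → 2×10 = 20 (decimal)
Start: 20
Convert 0o21 (octal) → 2×8 + 1 = 17 (decimal)
20 - 17 = 3
Convert 0b10 (binary) → 2 (decimal)
3 - 2 = 1
Convert 7 ones (place-value notation) → 7 (decimal)
1 + 7 = 8
8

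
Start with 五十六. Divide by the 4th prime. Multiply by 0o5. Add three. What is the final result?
Convert 五十六 (Chinese numeral) → 5×10 + 6 = 56 (decimal)
Start: 56
Convert the 4th prime (prime index) → 7 (decimal)
56 ÷ 7 = 8
Convert 0o5 (octal) → 5 (decimal)
8 × 5 = 40
Convert three (English words) → 3 (decimal)
40 + 3 = 43
43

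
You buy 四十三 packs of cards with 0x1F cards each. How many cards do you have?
Convert 0x1F (hexadecimal) → 1×16 + 15 = 31 (decimal)
Convert 四十三 (Chinese numeral) → 4×10 + 3 = 43 (decimal)
Compute 31 × 43 = 1333
1333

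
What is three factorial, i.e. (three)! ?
Convert three (English words) → 3 (decimal)
Compute 3! = 6
6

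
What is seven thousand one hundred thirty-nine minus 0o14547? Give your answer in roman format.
Convert seven thousand one hundred thirty-nine (English words) → 7×1000 + 1×100 + 39 = 7139 (decimal)
Convert 0o14547 (octal) → 1×4096 + 4×512 + 5×64 + 4×8 + 7 = 6503 (decimal)
Compute 7139 - 6503 = 636
Convert 636 (decimal) → 636 = 500 + 100 + 10 + 10 + 10 + 5 + 1 → DCXXXVI (Roman numeral)
DCXXXVI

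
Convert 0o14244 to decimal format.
Convert 0o14244 (octal) → 1×4096 + 4×512 + 2×64 + 4×8 + 4 = 6308 (decimal)
6308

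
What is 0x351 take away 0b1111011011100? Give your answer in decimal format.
Convert 0x351 (hexadecimal) → 3×256 + 5×16 + 1 = 849 (decimal)
Convert 0b1111011011100 (binary) → 4096 + 2048 + 1024 + 512 + 128 + 64 + 16 + 8 + 4 = 7900 (decimal)
Compute 849 - 7900 = -7051
-7051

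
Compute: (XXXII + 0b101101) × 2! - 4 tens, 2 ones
Convert XXXII (Roman numeral) → 10 + 10 + 10 + 1 + 1 = 32 (decimal)
Convert 0b101101 (binary) → 32 + 8 + 4 + 1 = 45 (decimal)
Convert 2! (factorial) → 2 (decimal)
Convert 4 tens, 2 ones (place-value notation) → 4×10 + 2 = 42 (decimal)
Expression in decimal: (32 + 45) × 2 - 42
Parentheses first: 32 + 45 = 77
Multiply: 77 × 2 = 154
Subtract: 154 - 42 = 112
112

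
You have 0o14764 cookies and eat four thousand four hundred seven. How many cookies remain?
Convert 0o14764 (octal) → 1×4096 + 4×512 + 7×64 + 6×8 + 4 = 6644 (decimal)
Convert four thousand four hundred seven (English words) → 4×1000 + 4×100 + 7 = 4407 (decimal)
Compute 6644 - 4407 = 2237
2237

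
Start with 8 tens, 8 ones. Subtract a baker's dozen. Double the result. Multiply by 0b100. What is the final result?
Convert 8 tens, 8 ones (place-value notation) → 8×10 + 8 = 88 (decimal)
Start: 88
Convert a baker's dozen (colloquial) → 13 (decimal)
88 - 13 = 75
75 × 2 = 150
Convert 0b100 (binary) → 4 (decimal)
150 × 4 = 600
600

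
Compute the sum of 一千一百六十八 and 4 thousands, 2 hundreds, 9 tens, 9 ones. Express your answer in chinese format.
Convert 一千一百六十八 (Chinese numeral) → 1×1000 + 1×100 + 6×10 + 8 = 1168 (decimal)
Convert 4 thousands, 2 hundreds, 9 tens, 9 ones (place-value notation) → 4×1000 + 2×100 + 9×10 + 9 = 4299 (decimal)
Compute 1168 + 4299 = 5467
Convert 5467 (decimal) → 5467 = 5×1000 + 4×100 + 6×10 + 7 → 五千四百六十七 (Chinese numeral)
五千四百六十七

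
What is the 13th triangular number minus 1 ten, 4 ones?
The 13th triangular number = 13×14/2 = 91
Convert 1 ten, 4 ones (place-value notation) → 1×10 + 4 = 14 (decimal)
Compute 91 - 14 = 77
77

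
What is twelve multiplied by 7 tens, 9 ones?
Convert twelve (English words) → 12 (decimal)
Convert 7 tens, 9 ones (place-value notation) → 7×10 + 9 = 79 (decimal)
Compute 12 × 79 = 948
948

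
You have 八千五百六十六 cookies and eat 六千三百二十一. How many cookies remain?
Convert 八千五百六十六 (Chinese numeral) → 8×1000 + 5×100 + 6×10 + 6 = 8566 (decimal)
Convert 六千三百二十一 (Chinese numeral) → 6×1000 + 3×100 + 2×10 + 1 = 6321 (decimal)
Compute 8566 - 6321 = 2245
2245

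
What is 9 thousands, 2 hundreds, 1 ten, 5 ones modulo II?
Convert 9 thousands, 2 hundreds, 1 ten, 5 ones (place-value notation) → 9×1000 + 2×100 + 1×10 + 5 = 9215 (decimal)
Convert II (Roman numeral) → 1 + 1 = 2 (decimal)
Compute 9215 mod 2 = 1
1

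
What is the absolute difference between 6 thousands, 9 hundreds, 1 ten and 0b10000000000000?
Convert 6 thousands, 9 hundreds, 1 ten (place-value notation) → 6×1000 + 9×100 + 1×10 = 6910 (decimal)
Convert 0b10000000000000 (binary) → 8192 (decimal)
Compute |6910 - 8192| = 1282
1282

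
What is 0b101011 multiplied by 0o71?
Convert 0b101011 (binary) → 32 + 8 + 2 + 1 = 43 (decimal)
Convert 0o71 (octal) → 7×8 + 1 = 57 (decimal)
Compute 43 × 57 = 2451
2451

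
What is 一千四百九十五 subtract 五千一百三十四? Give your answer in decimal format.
Convert 一千四百九十五 (Chinese numeral) → 1×1000 + 4×100 + 9×10 + 5 = 1495 (decimal)
Convert 五千一百三十四 (Chinese numeral) → 5×1000 + 1×100 + 3×10 + 4 = 5134 (decimal)
Compute 1495 - 5134 = -3639
-3639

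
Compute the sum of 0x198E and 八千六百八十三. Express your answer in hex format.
Convert 0x198E (hexadecimal) → 1×4096 + 9×256 + 8×16 + 14 = 6542 (decimal)
Convert 八千六百八十三 (Chinese numeral) → 8×1000 + 6×100 + 8×10 + 3 = 8683 (decimal)
Compute 6542 + 8683 = 15225
Convert 15225 (decimal) → 15225 = 3×4096 + 11×256 + 7×16 + 9 → 0x3B79 (hexadecimal)
0x3B79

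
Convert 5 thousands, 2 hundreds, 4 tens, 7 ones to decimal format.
Convert 5 thousands, 2 hundreds, 4 tens, 7 ones (place-value notation) → 5×1000 + 2×100 + 4×10 + 7 = 5247 (decimal)
5247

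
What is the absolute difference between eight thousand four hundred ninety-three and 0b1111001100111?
Convert eight thousand four hundred ninety-three (English words) → 8×1000 + 4×100 + 93 = 8493 (decimal)
Convert 0b1111001100111 (binary) → 4096 + 2048 + 1024 + 512 + 64 + 32 + 4 + 2 + 1 = 7783 (decimal)
Compute |8493 - 7783| = 710
710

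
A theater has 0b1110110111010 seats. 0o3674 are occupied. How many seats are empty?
Convert 0b1110110111010 (binary) → 4096 + 2048 + 1024 + 256 + 128 + 32 + 16 + 8 + 2 = 7610 (decimal)
Convert 0o3674 (octal) → 3×512 + 6×64 + 7×8 + 4 = 1980 (decimal)
Compute 7610 - 1980 = 5630
5630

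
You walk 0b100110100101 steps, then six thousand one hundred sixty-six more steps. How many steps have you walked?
Convert 0b100110100101 (binary) → 2048 + 256 + 128 + 32 + 4 + 1 = 2469 (decimal)
Convert six thousand one hundred sixty-six (English words) → 6×1000 + 1×100 + 66 = 6166 (decimal)
Compute 2469 + 6166 = 8635
8635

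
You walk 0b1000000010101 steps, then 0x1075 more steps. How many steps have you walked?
Convert 0b1000000010101 (binary) → 4096 + 16 + 4 + 1 = 4117 (decimal)
Convert 0x1075 (hexadecimal) → 1×4096 + 7×16 + 5 = 4213 (decimal)
Compute 4117 + 4213 = 8330
8330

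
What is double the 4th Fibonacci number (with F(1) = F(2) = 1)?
The 4th Fibonacci number (with F(1) = F(2) = 1): 1, 1, 2, 3 → 3
Compute 3 × 2 = 6
6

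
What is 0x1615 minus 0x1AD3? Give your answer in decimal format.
Convert 0x1615 (hexadecimal) → 1×4096 + 6×256 + 1×16 + 5 = 5653 (decimal)
Convert 0x1AD3 (hexadecimal) → 1×4096 + 10×256 + 13×16 + 3 = 6867 (decimal)
Compute 5653 - 6867 = -1214
-1214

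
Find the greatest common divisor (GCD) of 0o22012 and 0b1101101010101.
Convert 0o22012 (octal) → 2×4096 + 2×512 + 1×8 + 2 = 9226 (decimal)
Convert 0b1101101010101 (binary) → 4096 + 2048 + 512 + 256 + 64 + 16 + 4 + 1 = 6997 (decimal)
Compute gcd(9226, 6997) = 1
1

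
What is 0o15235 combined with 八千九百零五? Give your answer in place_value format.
Convert 0o15235 (octal) → 1×4096 + 5×512 + 2×64 + 3×8 + 5 = 6813 (decimal)
Convert 八千九百零五 (Chinese numeral) → 8×1000 + 9×100 + 5 = 8905 (decimal)
Compute 6813 + 8905 = 15718
Convert 15718 (decimal) → 15718 = 15×1000 + 7×100 + 1×10 + 8 → 15 thousands, 7 hundreds, 1 ten, 8 ones (place-value notation)
15 thousands, 7 hundreds, 1 ten, 8 ones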